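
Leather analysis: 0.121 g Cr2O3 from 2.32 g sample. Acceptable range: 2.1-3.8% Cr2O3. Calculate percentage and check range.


Cr2O3% = 0.121 / 2.32 x 100 = 5.22%
Acceptable range: 2.1 to 3.8%
Within range: No


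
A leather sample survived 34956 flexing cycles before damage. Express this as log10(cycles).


4.54

log10(34956) = 4.54


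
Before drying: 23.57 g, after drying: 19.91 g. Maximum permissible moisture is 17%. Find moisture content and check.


MC = (23.57 - 19.91) / 23.57 x 100 = 15.5%
Maximum: 17%
Acceptable: Yes


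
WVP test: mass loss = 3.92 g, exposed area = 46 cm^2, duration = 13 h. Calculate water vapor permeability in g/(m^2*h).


65.55 g/(m^2*h)


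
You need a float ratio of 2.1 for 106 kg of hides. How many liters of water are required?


Water = hide weight x target ratio
Water = 106 x 2.1 = 222.6 L


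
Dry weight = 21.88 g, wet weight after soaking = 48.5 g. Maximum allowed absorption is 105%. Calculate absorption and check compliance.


WA = (48.5 - 21.88) / 21.88 x 100 = 121.7%
Maximum allowed: 105%
Compliant: No


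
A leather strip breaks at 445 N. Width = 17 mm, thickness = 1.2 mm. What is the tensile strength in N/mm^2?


Cross-sectional area = 17 x 1.2 = 20.4 mm^2
Tensile strength = 445 / 20.4 = 21.81 N/mm^2


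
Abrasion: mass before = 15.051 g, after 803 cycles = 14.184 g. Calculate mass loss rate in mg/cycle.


Mass loss = 15.051 - 14.184 = 0.867 g
Rate = 0.867 / 803 x 1000 = 1.080 mg/cycle


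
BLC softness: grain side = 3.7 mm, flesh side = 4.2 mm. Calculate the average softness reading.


Average = (3.7 + 4.2) / 2
Average = 3.95 mm


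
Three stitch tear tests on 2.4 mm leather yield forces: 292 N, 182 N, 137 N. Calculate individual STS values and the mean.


STS1 = 292 / 2.4 = 121.7 N/mm
STS2 = 182 / 2.4 = 75.8 N/mm
STS3 = 137 / 2.4 = 57.1 N/mm
Mean = (121.7 + 75.8 + 57.1) / 3 = 84.9 N/mm


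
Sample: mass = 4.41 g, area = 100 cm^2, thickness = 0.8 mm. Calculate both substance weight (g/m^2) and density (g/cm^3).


Substance weight = 441.0 g/m^2
Density = 0.551 g/cm^3


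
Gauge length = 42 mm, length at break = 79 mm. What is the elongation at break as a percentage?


88.1%


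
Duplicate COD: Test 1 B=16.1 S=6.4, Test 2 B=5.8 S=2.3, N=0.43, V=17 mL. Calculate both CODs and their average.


COD1 = 1962.8 mg/L
COD2 = 708.2 mg/L
Average = 1335.5 mg/L


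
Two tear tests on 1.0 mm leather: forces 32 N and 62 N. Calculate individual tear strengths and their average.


Tear 1 = 32 / 1.0 = 32.0 N/mm
Tear 2 = 62 / 1.0 = 62.0 N/mm
Average = (32.0 + 62.0) / 2 = 47.0 N/mm


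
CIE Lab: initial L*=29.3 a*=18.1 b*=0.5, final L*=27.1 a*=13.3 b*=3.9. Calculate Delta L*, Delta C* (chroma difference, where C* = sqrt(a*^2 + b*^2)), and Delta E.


Delta L* = -2.2
Delta C* = -4.25
Delta E = 6.28

Delta L* = 27.1 - 29.3 = -2.2
C1* = sqrt((18.1)^2 + (0.5)^2) = 18.107
C2* = sqrt((13.3)^2 + (3.9)^2) = 13.860
Delta C* = 13.860 - 18.107 = -4.25
Delta E = sqrt((-2.2)^2 + (-4.8)^2 + (3.4)^2) = 6.28


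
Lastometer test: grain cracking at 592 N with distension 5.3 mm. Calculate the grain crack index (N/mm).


Grain crack index = force / distension
Index = 592 / 5.3 = 111.7 N/mm


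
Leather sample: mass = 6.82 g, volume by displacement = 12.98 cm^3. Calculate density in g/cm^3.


Density = mass / volume
Density = 6.82 / 12.98 = 0.525 g/cm^3


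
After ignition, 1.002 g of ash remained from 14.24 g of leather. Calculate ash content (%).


7.04%

Ash% = 1.002 / 14.24 x 100
Ash% = 7.04%


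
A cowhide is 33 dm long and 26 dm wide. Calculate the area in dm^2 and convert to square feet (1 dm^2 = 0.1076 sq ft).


858 dm^2
92.32 sq ft

Area = 33 x 26 = 858 dm^2
Conversion: 858 x 0.1076 = 92.32 sq ft


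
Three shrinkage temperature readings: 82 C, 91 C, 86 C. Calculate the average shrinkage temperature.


Average = (82 + 91 + 86) / 3
Average = 259 / 3 = 86.3 C


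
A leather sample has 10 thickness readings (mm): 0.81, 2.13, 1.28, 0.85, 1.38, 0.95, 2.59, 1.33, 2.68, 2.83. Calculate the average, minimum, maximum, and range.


Average = 1.68 mm
Min = 0.81 mm
Max = 2.83 mm
Range = 2.02 mm

Sum = 16.83
Average = 16.83 / 10 = 1.68 mm
Minimum = 0.81 mm
Maximum = 2.83 mm
Range = 2.83 - 0.81 = 2.02 mm


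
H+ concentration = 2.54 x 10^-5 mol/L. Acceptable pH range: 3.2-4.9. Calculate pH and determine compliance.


pH = -log10(2.54 x 10^-5) = 4.60
Range: 3.2 to 4.9
Compliant: Yes


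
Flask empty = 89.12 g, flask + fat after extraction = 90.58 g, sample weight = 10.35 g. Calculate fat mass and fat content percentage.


Fat mass = 90.58 - 89.12 = 1.46 g
Fat% = 1.46 / 10.35 x 100 = 14.1%


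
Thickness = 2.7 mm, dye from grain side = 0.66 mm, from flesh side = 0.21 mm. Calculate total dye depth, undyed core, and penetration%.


Total dyed = 0.66 + 0.21 = 0.87 mm
Undyed core = 2.7 - 0.87 = 1.83 mm
Penetration = 0.87 / 2.7 x 100 = 32.2%


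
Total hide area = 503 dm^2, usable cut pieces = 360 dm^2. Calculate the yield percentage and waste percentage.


Yield = 360 / 503 x 100 = 71.6%
Waste = 503 - 360 = 143 dm^2
Waste% = 100 - 71.6 = 28.4%


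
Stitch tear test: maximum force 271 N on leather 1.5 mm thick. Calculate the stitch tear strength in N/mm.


180.7 N/mm

Stitch tear strength = force / thickness
STS = 271 / 1.5 = 180.7 N/mm


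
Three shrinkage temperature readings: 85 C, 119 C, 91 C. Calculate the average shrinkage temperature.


98.3 C


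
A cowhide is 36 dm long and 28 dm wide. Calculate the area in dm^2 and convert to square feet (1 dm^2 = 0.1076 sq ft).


1008 dm^2
108.46 sq ft

Area = 36 x 28 = 1008 dm^2
Conversion: 1008 x 0.1076 = 108.46 sq ft


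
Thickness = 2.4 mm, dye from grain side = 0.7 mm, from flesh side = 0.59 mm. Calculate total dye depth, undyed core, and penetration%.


Total dyed = 1.29 mm
Undyed core = 1.11 mm
Penetration = 53.8%

Total dyed = 0.7 + 0.59 = 1.29 mm
Undyed core = 2.4 - 1.29 = 1.11 mm
Penetration = 1.29 / 2.4 x 100 = 53.8%


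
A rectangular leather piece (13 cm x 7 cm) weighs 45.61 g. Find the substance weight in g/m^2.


5012.1 g/m^2

Area = 13 x 7 = 91 cm^2
SW = 45.61 / 91 x 10000 = 5012.1 g/m^2


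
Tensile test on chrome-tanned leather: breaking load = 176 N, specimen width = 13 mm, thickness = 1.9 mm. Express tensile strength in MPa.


7.13 MPa

Cross-section = 13 x 1.9 = 24.7 mm^2
TS = 176 / 24.7 = 7.13 MPa
(1 N/mm^2 = 1 MPa)


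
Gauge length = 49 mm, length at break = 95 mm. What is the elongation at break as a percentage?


93.9%

Extension = 95 - 49 = 46 mm
Elongation = 46 / 49 x 100 = 93.9%


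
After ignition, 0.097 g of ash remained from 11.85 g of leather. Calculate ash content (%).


Ash% = 0.097 / 11.85 x 100
Ash% = 0.82%


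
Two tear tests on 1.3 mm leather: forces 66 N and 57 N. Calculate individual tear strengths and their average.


Tear 1 = 50.8 N/mm
Tear 2 = 43.8 N/mm
Average = 47.3 N/mm


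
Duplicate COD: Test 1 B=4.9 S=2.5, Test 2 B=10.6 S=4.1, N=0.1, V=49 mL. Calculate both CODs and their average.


COD1 = 39.2 mg/L
COD2 = 106.1 mg/L
Average = 72.7 mg/L

COD1 = (4.9 - 2.5) x 0.1 x 8000 / 49 = 39.2 mg/L
COD2 = (10.6 - 4.1) x 0.1 x 8000 / 49 = 106.1 mg/L
Average = (39.2 + 106.1) / 2 = 72.7 mg/L


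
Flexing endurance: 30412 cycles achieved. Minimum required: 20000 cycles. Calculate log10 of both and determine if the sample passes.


Achieved: log10 = 4.48
Required: log10 = 4.30
Passes: Yes

log10(30412) = 4.48
log10(20000) = 4.30
Passes: Yes


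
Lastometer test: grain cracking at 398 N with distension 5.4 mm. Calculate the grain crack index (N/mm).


73.7 N/mm


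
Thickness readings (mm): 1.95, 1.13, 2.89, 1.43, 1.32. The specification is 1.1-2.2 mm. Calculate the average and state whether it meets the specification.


Sum = 8.72
Average = 8.72 / 5 = 1.74 mm
Specification range: 1.1 to 2.2 mm
Within spec: Yes


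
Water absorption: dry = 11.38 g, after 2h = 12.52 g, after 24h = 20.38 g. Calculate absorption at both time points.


2h absorption = 10.0%
24h absorption = 79.1%


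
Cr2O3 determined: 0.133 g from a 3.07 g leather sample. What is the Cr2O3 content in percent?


4.33%

Cr2O3% = 0.133 / 3.07 x 100
Cr2O3% = 4.33%


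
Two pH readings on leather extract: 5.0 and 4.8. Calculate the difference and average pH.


Difference = 0.2
Average pH = 4.90

Difference = |5.0 - 4.8| = 0.2
Average = (5.0 + 4.8) / 2 = 4.90


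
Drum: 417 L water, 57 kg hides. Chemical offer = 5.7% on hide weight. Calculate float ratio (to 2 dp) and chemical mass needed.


Float ratio = 417 / 57 = 7.32
Chemical = 57 x 5.7 / 100 = 3.249 kg


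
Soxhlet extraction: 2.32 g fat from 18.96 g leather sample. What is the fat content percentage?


Fat content = 2.32 / 18.96 x 100
Fat = 12.2%


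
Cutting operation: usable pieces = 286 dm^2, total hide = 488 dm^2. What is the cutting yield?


58.6%


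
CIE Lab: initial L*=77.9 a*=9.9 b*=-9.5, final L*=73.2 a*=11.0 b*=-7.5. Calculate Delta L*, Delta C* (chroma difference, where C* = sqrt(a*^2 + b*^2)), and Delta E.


Delta L* = 73.2 - 77.9 = -4.7
C1* = sqrt((9.9)^2 + (-9.5)^2) = 13.721
C2* = sqrt((11.0)^2 + (-7.5)^2) = 13.314
Delta C* = 13.314 - 13.721 = -0.41
Delta E = sqrt((-4.7)^2 + (1.1)^2 + (2.0)^2) = 5.22


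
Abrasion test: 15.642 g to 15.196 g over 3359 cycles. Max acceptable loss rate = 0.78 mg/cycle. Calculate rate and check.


Rate = 0.133 mg/cycle
Passes: Yes

Loss = 15.642 - 15.196 = 0.446 g
Rate = 0.446 g / 3359 cycles x 1000 = 0.133 mg/cycle
Max = 0.78 mg/cycle
Passes: Yes


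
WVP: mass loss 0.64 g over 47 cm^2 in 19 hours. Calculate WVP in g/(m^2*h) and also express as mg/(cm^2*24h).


WVP = 7.17 g/(m^2*h)
Daily rate = 17.20 mg/(cm^2*24h)

WVP = 0.64 / (47 x 19) x 10000 = 7.17 g/(m^2*h)
Mass loss in mg = 0.64 x 1000 = 640 mg
Per cm^2 per 24h in mg: 640 x 24 / (47 x 19) = 15360 / 893 = 17.20 mg/(cm^2*24h)


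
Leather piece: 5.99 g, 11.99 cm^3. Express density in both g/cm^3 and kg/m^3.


Density = 5.99 / 11.99 = 0.500 g/cm^3
Convert: 0.500 x 1000 = 500 kg/m^3


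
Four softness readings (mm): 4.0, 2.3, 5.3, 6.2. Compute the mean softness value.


Sum = 4.0 + 2.3 + 5.3 + 6.2
Mean = 17.8 / 4 = 4.45 mm


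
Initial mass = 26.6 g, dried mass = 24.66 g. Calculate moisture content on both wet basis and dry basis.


Wet basis = 7.3%
Dry basis = 7.9%

Moisture lost = 26.6 - 24.66 = 1.94 g
Wet basis MC = 1.94 / 26.6 x 100 = 7.3%
Dry basis MC = 1.94 / 24.66 x 100 = 7.9%


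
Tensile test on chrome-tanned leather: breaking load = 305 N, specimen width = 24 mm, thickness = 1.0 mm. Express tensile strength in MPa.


Cross-section = 24 x 1.0 = 24.0 mm^2
TS = 305 / 24.0 = 12.71 MPa
(1 N/mm^2 = 1 MPa)


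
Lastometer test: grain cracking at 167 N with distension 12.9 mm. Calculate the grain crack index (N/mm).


12.9 N/mm

Grain crack index = force / distension
Index = 167 / 12.9 = 12.9 N/mm


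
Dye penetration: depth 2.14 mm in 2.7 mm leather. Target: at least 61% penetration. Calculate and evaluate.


Penetration = 2.14 / 2.7 x 100 = 79.3%
Target: 61%
Meets target: Yes


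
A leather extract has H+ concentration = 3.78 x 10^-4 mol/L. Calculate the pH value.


pH = 3.42

pH = -log10[H+]
pH = -log10(3.78 x 10^-4) = 3.42


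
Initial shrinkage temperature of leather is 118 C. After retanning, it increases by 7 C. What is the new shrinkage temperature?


125 C

New Ts = 118 + 7 = 125 C


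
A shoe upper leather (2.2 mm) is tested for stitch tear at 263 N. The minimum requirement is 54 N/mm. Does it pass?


STS = 263 / 2.2 = 119.5 N/mm
Minimum required: 54 N/mm
Passes: Yes


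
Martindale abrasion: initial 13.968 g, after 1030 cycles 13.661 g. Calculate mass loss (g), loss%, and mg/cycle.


Mass loss = 0.307 g
Loss = 2.20%
Rate = 0.298 mg/cycle


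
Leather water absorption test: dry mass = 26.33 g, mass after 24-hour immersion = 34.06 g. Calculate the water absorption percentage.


Water absorbed = 34.06 - 26.33 = 7.73 g
WA% = 7.73 / 26.33 x 100 = 29.4%


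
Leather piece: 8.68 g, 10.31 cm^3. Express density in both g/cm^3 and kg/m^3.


0.842 g/cm^3
842 kg/m^3


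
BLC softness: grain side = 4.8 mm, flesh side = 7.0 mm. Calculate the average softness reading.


Average = (4.8 + 7.0) / 2
Average = 5.90 mm


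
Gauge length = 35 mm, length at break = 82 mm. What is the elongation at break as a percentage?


134.3%

Extension = 82 - 35 = 47 mm
Elongation = 47 / 35 x 100 = 134.3%


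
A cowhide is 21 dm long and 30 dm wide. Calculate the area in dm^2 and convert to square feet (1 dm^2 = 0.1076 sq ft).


Area = 21 x 30 = 630 dm^2
Conversion: 630 x 0.1076 = 67.79 sq ft


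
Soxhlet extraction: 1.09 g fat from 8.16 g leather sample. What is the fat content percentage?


Fat content = 1.09 / 8.16 x 100
Fat = 13.4%


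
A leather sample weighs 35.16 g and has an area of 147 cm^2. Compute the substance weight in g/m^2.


Substance weight = mass / area x 10000
SW = 35.16 / 147 x 10000
SW = 2391.8 g/m^2


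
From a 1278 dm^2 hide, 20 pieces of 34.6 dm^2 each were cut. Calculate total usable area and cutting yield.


Usable area = 692.0 dm^2
Yield = 54.1%


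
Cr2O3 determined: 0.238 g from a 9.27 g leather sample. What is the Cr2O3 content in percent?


Cr2O3% = 0.238 / 9.27 x 100
Cr2O3% = 2.57%


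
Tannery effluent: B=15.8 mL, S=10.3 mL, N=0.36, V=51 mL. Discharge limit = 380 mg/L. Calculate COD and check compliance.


COD = (15.8 - 10.3) x 0.36 x 8000 / 51 = 310.6 mg/L
Limit: 380 mg/L
Compliant: Yes


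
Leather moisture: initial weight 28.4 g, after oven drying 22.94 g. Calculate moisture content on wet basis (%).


19.2%


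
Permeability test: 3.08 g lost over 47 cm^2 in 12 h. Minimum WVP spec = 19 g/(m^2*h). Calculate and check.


WVP = 54.61 g/(m^2*h)
Meets specification: Yes


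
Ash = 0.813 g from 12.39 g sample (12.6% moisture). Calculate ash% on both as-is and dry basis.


As-is ash = 6.56%
Dry-basis ash = 7.51%

As-is ash% = 0.813 / 12.39 x 100 = 6.56%
Dry mass = 12.39 x (100 - 12.6) / 100 = 10.82886 g
Dry-basis ash% = 0.813 / 10.82886 x 100 = 7.51%


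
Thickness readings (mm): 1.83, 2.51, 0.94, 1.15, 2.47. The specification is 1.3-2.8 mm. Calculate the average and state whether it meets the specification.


Average = 1.78 mm
Within specification: Yes

Sum = 8.90
Average = 8.90 / 5 = 1.78 mm
Specification range: 1.3 to 2.8 mm
Within spec: Yes


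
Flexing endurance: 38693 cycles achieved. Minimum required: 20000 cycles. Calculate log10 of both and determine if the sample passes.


log10(38693) = 4.59
log10(20000) = 4.30
Passes: Yes


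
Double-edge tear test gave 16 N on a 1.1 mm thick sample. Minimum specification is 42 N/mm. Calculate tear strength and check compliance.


Tear strength = 14.5 N/mm
Compliant: No


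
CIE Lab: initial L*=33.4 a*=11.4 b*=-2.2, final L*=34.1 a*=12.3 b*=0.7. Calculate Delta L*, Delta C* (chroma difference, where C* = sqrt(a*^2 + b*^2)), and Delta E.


Delta L* = 0.7
Delta C* = 0.71
Delta E = 3.12


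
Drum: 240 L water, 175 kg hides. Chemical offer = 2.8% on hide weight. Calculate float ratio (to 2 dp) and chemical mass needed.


Float ratio = 240 / 175 = 1.37
Chemical = 175 x 2.8 / 100 = 4.9 kg


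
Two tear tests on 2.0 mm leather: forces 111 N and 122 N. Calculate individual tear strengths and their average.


Tear 1 = 111 / 2.0 = 55.5 N/mm
Tear 2 = 122 / 2.0 = 61.0 N/mm
Average = (55.5 + 61.0) / 2 = 58.3 N/mm


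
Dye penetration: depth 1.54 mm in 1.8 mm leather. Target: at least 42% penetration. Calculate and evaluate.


Penetration = 1.54 / 1.8 x 100 = 85.6%
Target: 42%
Meets target: Yes


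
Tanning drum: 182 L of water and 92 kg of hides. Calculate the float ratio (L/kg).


2.0

Float ratio = water / hide weight
Ratio = 182 / 92 = 2.0


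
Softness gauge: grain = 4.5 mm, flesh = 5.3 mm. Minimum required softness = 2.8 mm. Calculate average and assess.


Average softness = 4.90 mm
Meets requirement: Yes


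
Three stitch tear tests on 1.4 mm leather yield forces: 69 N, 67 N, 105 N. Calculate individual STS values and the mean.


STS1 = 49.3 N/mm
STS2 = 47.9 N/mm
STS3 = 75.0 N/mm
Mean = 57.4 N/mm

STS1 = 69 / 1.4 = 49.3 N/mm
STS2 = 67 / 1.4 = 47.9 N/mm
STS3 = 105 / 1.4 = 75.0 N/mm
Mean = (49.3 + 47.9 + 75.0) / 3 = 57.4 N/mm


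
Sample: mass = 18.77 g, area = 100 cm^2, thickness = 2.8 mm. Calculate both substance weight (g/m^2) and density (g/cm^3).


SW = 18.77 / 100 x 10000 = 1877.0 g/m^2
Volume = 100 x 2.8 / 10 = 28.00 cm^3
Density = 18.77 / 28.00 = 0.670 g/cm^3


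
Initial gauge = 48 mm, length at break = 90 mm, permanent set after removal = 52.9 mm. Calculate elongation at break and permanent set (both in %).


Elongation at break = (90 - 48) / 48 x 100 = 87.5%
Permanent set = (52.9 - 48) / 48 x 100 = 10.2%


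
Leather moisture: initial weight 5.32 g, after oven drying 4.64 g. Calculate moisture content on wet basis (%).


12.8%

Moisture = 5.32 - 4.64 = 0.68 g
MC = 0.68 / 5.32 x 100 = 12.8%


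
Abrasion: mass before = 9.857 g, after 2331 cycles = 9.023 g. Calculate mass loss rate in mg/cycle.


0.358 mg/cycle

Mass loss = 9.857 - 9.023 = 0.834 g
Rate = 0.834 / 2331 x 1000 = 0.358 mg/cycle


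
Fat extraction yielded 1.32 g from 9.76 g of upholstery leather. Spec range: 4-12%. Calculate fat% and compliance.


Fat% = 1.32 / 9.76 x 100 = 13.5%
Spec range: 4-12%
Compliant: No


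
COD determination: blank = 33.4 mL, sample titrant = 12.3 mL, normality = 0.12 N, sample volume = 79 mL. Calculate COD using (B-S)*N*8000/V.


COD = (33.4 - 12.3) x 0.12 x 8000 / 79
COD = 21.1 x 0.12 x 8000 / 79
COD = 256.4 mg/L


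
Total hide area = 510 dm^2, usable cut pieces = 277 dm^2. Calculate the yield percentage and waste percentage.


Yield = 54.3%
Waste = 45.7%

Yield = 277 / 510 x 100 = 54.3%
Waste = 510 - 277 = 233 dm^2
Waste% = 100 - 54.3 = 45.7%


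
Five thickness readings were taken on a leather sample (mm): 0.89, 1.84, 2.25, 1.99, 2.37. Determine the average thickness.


Sum = 0.89 + 1.84 + 2.25 + 1.99 + 2.37 = 9.34
Average = 9.34 / 5 = 1.87 mm


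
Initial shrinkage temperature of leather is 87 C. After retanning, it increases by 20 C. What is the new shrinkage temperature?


New Ts = 87 + 20 = 107 C


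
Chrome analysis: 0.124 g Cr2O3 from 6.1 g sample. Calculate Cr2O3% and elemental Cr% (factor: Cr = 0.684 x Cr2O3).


Cr2O3% = 0.124 / 6.1 x 100 = 2.03%
Cr% = 2.03 x 0.684 = 1.39%


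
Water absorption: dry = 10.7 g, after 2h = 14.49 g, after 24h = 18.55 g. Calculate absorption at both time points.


2h absorption = 35.4%
24h absorption = 73.4%

WA (2h) = (14.49 - 10.7) / 10.7 x 100 = 35.4%
WA (24h) = (18.55 - 10.7) / 10.7 x 100 = 73.4%


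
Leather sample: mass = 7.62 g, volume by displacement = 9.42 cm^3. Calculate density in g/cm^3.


0.809 g/cm^3


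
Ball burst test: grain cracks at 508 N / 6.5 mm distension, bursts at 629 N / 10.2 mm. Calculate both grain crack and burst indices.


Crack index = 78.2 N/mm
Burst index = 61.7 N/mm

Crack index = 508 / 6.5 = 78.2 N/mm
Burst index = 629 / 10.2 = 61.7 N/mm


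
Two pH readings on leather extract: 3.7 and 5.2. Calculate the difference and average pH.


Difference = |3.7 - 5.2| = 1.5
Average = (3.7 + 5.2) / 2 = 4.45


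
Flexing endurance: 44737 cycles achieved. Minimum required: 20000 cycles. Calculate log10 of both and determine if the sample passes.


log10(44737) = 4.65
log10(20000) = 4.30
Passes: Yes


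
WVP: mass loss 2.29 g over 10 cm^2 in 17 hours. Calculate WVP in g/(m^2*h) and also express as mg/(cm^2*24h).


WVP = 134.71 g/(m^2*h)
Daily rate = 323.29 mg/(cm^2*24h)

WVP = 2.29 / (10 x 17) x 10000 = 134.71 g/(m^2*h)
Mass loss in mg = 2.29 x 1000 = 2290 mg
Per cm^2 per 24h in mg: 2290 x 24 / (10 x 17) = 54960 / 170 = 323.29 mg/(cm^2*24h)


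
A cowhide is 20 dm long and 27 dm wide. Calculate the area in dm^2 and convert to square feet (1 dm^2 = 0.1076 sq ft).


540 dm^2
58.10 sq ft


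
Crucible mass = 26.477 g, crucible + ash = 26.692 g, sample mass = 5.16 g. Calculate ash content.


Ash mass = 0.215 g
Ash content = 4.17%


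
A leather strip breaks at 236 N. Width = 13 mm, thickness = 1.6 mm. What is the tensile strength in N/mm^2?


Cross-sectional area = 13 x 1.6 = 20.8 mm^2
Tensile strength = 236 / 20.8 = 11.35 N/mm^2


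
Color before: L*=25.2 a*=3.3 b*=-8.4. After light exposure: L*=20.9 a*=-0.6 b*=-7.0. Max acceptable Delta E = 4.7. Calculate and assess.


dL = -4.3, da = -3.9, db = 1.4
dE = sqrt((-4.3)^2 + (-3.9)^2 + (1.4)^2) = 5.97
Max = 4.7
Passes: No


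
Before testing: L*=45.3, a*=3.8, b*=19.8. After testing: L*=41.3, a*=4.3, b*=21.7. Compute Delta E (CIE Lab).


Delta E = 4.46

dL = 41.3 - 45.3 = -4.0
da = 4.3 - 3.8 = 0.5
db = 21.7 - 19.8 = 1.9
dE = sqrt((-4.0)^2 + (0.5)^2 + (1.9)^2) = 4.46


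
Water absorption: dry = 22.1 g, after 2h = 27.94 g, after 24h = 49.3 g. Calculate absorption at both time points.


2h absorption = 26.4%
24h absorption = 123.1%


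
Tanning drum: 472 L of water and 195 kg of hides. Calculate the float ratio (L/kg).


Float ratio = water / hide weight
Ratio = 472 / 195 = 2.4


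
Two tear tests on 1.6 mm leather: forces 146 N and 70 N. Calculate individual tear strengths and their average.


Tear 1 = 146 / 1.6 = 91.3 N/mm
Tear 2 = 70 / 1.6 = 43.8 N/mm
Average = (91.3 + 43.8) / 2 = 67.6 N/mm


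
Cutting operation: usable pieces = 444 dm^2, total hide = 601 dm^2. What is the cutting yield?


Yield = usable / total x 100
Yield = 444 / 601 x 100 = 73.9%


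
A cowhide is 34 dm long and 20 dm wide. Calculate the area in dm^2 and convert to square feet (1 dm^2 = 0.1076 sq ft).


Area = 34 x 20 = 680 dm^2
Conversion: 680 x 0.1076 = 73.17 sq ft


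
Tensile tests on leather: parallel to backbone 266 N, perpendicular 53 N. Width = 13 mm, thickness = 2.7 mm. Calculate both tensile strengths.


Area = 13 x 2.7 = 35.1 mm^2
TS (parallel) = 266 / 35.1 = 7.58 N/mm^2
TS (perpendicular) = 53 / 35.1 = 1.51 N/mm^2


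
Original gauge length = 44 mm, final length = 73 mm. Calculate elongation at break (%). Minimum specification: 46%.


Elongation = 65.9%
Meets spec: Yes

Extension = 73 - 44 = 29 mm
Elongation = 29 / 44 x 100 = 65.9%
Minimum required: 46%
Meets specification: Yes


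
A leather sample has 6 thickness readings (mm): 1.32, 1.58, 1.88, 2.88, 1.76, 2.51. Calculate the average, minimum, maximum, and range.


Sum = 11.93
Average = 11.93 / 6 = 1.99 mm
Minimum = 1.32 mm
Maximum = 2.88 mm
Range = 2.88 - 1.32 = 1.56 mm


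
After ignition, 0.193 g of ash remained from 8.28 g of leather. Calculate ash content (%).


Ash% = 0.193 / 8.28 x 100
Ash% = 2.33%


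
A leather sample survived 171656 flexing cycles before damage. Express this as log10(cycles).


log10(171656) = 5.23


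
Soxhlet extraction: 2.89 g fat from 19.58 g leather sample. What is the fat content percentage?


14.8%

Fat content = 2.89 / 19.58 x 100
Fat = 14.8%


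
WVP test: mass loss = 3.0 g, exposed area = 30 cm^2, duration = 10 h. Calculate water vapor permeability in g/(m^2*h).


100.00 g/(m^2*h)

WVP = mass_loss / (area x time) x 10000
WVP = 3.0 / (30 x 10) x 10000
WVP = 3.0 / 300 x 10000 = 100.00 g/(m^2*h)


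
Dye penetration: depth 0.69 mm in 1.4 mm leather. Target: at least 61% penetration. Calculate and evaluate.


Penetration = 49.3%
Meets target: No


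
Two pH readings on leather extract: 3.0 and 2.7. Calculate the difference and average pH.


Difference = 0.3
Average pH = 2.85

Difference = |3.0 - 2.7| = 0.3
Average = (3.0 + 2.7) / 2 = 2.85


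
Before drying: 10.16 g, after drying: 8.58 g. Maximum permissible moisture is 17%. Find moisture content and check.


MC = (10.16 - 8.58) / 10.16 x 100 = 15.6%
Maximum: 17%
Acceptable: Yes


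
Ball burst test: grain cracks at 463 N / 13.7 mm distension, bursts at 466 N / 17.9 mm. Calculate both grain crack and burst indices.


Crack index = 33.8 N/mm
Burst index = 26.0 N/mm

Crack index = 463 / 13.7 = 33.8 N/mm
Burst index = 466 / 17.9 = 26.0 N/mm


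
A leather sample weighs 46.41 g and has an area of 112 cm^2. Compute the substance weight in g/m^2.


Substance weight = mass / area x 10000
SW = 46.41 / 112 x 10000
SW = 4143.8 g/m^2


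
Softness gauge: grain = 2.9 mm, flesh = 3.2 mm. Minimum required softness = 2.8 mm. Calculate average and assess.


Average softness = 3.05 mm
Meets requirement: Yes


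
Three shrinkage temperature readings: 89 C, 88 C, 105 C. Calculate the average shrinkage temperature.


94.0 C

Average = (89 + 88 + 105) / 3
Average = 282 / 3 = 94.0 C


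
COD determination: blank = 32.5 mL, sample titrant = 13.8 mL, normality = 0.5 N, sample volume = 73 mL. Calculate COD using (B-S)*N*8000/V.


1024.7 mg/L

COD = (32.5 - 13.8) x 0.5 x 8000 / 73
COD = 18.7 x 0.5 x 8000 / 73
COD = 1024.7 mg/L


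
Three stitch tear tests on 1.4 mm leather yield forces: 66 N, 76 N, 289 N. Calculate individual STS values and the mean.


STS1 = 66 / 1.4 = 47.1 N/mm
STS2 = 76 / 1.4 = 54.3 N/mm
STS3 = 289 / 1.4 = 206.4 N/mm
Mean = (47.1 + 54.3 + 206.4) / 3 = 102.6 N/mm


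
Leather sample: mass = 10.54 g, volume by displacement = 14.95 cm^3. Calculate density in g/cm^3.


0.705 g/cm^3


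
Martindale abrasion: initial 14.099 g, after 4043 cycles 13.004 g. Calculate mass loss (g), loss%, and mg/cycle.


Mass loss = 1.095 g
Loss = 7.77%
Rate = 0.271 mg/cycle

Loss = 14.099 - 13.004 = 1.095 g
Loss% = 1.095 / 14.099 x 100 = 7.77%
Rate = 1.095 / 4043 x 1000 = 0.271 mg/cycle


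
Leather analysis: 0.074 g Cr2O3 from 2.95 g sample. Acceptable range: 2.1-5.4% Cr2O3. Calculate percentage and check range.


Cr2O3% = 0.074 / 2.95 x 100 = 2.51%
Acceptable range: 2.1 to 5.4%
Within range: Yes


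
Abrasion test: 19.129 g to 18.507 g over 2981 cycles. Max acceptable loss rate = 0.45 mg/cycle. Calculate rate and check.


Rate = 0.209 mg/cycle
Passes: Yes


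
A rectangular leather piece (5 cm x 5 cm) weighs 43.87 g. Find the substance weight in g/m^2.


Area = 5 x 5 = 25 cm^2
SW = 43.87 / 25 x 10000 = 17548.0 g/m^2


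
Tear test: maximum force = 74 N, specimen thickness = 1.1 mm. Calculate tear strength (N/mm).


67.3 N/mm


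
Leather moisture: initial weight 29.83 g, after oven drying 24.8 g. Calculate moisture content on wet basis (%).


Moisture = 29.83 - 24.8 = 5.03 g
MC = 5.03 / 29.83 x 100 = 16.9%


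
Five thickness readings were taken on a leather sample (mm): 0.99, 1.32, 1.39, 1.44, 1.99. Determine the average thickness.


1.43 mm


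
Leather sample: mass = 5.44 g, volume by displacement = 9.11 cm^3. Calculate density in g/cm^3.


0.597 g/cm^3

Density = mass / volume
Density = 5.44 / 9.11 = 0.597 g/cm^3


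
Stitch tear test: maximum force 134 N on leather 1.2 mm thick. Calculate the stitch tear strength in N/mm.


111.7 N/mm


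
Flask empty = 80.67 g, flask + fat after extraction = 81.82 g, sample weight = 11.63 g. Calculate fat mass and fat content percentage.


Fat mass = 81.82 - 80.67 = 1.15 g
Fat% = 1.15 / 11.63 x 100 = 9.9%


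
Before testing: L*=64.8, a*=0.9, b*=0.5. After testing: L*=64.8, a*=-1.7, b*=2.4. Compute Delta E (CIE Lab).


Delta E = 3.22


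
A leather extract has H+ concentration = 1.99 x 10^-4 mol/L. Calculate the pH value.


pH = 3.70

pH = -log10[H+]
pH = -log10(1.99 x 10^-4) = 3.70


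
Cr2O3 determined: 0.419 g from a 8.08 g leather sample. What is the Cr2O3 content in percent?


5.19%

Cr2O3% = 0.419 / 8.08 x 100
Cr2O3% = 5.19%


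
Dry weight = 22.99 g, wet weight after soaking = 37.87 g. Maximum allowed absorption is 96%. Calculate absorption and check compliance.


Absorption = 64.7%
Compliant: Yes


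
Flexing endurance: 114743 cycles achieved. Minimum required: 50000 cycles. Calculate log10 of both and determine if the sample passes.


Achieved: log10 = 5.06
Required: log10 = 4.70
Passes: Yes


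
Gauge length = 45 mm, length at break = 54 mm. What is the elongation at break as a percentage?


20.0%

Extension = 54 - 45 = 9 mm
Elongation = 9 / 45 x 100 = 20.0%


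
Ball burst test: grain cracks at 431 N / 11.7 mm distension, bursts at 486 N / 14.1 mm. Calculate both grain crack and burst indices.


Crack index = 431 / 11.7 = 36.8 N/mm
Burst index = 486 / 14.1 = 34.5 N/mm


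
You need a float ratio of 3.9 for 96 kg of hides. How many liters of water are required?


374.4 L


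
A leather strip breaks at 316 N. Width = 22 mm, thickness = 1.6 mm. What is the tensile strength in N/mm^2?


Cross-sectional area = 22 x 1.6 = 35.2 mm^2
Tensile strength = 316 / 35.2 = 8.98 N/mm^2


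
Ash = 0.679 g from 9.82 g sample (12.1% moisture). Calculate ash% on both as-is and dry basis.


As-is ash = 6.91%
Dry-basis ash = 7.87%


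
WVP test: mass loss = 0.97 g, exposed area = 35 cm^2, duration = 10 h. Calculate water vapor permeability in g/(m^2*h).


27.71 g/(m^2*h)

WVP = mass_loss / (area x time) x 10000
WVP = 0.97 / (35 x 10) x 10000
WVP = 0.97 / 350 x 10000 = 27.71 g/(m^2*h)


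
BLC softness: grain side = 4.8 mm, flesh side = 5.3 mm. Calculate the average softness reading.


5.05 mm


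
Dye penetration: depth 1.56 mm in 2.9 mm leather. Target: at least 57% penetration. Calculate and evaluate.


Penetration = 53.8%
Meets target: No

Penetration = 1.56 / 2.9 x 100 = 53.8%
Target: 57%
Meets target: No


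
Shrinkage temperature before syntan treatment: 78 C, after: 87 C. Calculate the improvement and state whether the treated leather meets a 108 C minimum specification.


Improvement = 9 C
Meets 108 C spec: No


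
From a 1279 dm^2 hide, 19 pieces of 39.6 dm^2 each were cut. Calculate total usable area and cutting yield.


Total usable = 19 x 39.6 = 752.4 dm^2
Yield = 752.4 / 1279 x 100 = 58.8%


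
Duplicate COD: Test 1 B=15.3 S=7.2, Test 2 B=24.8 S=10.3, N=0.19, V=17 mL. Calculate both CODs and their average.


COD1 = (15.3 - 7.2) x 0.19 x 8000 / 17 = 724.2 mg/L
COD2 = (24.8 - 10.3) x 0.19 x 8000 / 17 = 1296.5 mg/L
Average = (724.2 + 1296.5) / 2 = 1010.4 mg/L


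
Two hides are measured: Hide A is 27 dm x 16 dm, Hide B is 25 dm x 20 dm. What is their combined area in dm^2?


932 dm^2


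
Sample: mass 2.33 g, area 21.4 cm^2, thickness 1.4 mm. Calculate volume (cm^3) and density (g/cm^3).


Volume = 2.996 cm^3
Density = 0.778 g/cm^3

Thickness in cm = 1.4 / 10 = 0.14 cm
Volume = 21.4 x 0.14 = 2.996 cm^3
Density = 2.33 / 2.996 = 0.778 g/cm^3


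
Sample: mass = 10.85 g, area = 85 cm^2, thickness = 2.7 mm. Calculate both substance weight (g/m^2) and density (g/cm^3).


SW = 10.85 / 85 x 10000 = 1276.5 g/m^2
Volume = 85 x 2.7 / 10 = 22.95 cm^3
Density = 10.85 / 22.95 = 0.473 g/cm^3


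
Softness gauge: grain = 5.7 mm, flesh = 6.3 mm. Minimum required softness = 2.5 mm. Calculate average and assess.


Average softness = 6.00 mm
Meets requirement: Yes


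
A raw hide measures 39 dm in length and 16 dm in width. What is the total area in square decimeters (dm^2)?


Area = length x width
Area = 39 x 16 = 624 dm^2


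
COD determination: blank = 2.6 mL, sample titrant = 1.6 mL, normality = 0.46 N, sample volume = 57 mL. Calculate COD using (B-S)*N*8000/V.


64.6 mg/L

COD = (2.6 - 1.6) x 0.46 x 8000 / 57
COD = 1.0 x 0.46 x 8000 / 57
COD = 64.6 mg/L


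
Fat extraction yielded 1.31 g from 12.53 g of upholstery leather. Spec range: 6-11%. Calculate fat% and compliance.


Fat content = 10.5%
Compliant: Yes

Fat% = 1.31 / 12.53 x 100 = 10.5%
Spec range: 6-11%
Compliant: Yes


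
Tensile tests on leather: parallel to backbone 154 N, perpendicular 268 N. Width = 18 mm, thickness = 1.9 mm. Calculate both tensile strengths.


Area = 18 x 1.9 = 34.2 mm^2
TS (parallel) = 154 / 34.2 = 4.50 N/mm^2
TS (perpendicular) = 268 / 34.2 = 7.84 N/mm^2


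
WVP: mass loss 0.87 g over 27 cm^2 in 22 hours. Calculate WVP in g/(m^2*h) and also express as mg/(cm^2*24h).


WVP = 14.65 g/(m^2*h)
Daily rate = 35.15 mg/(cm^2*24h)

WVP = 0.87 / (27 x 22) x 10000 = 14.65 g/(m^2*h)
Mass loss in mg = 0.87 x 1000 = 870 mg
Per cm^2 per 24h in mg: 870 x 24 / (27 x 22) = 20880 / 594 = 35.15 mg/(cm^2*24h)


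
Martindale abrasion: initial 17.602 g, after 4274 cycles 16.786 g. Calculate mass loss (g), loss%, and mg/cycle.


Mass loss = 0.816 g
Loss = 4.64%
Rate = 0.191 mg/cycle

Loss = 17.602 - 16.786 = 0.816 g
Loss% = 0.816 / 17.602 x 100 = 4.64%
Rate = 0.816 / 4274 x 1000 = 0.191 mg/cycle


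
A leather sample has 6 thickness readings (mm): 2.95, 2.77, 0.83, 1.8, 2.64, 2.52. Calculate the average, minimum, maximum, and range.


Average = 2.25 mm
Min = 0.83 mm
Max = 2.95 mm
Range = 2.12 mm

Sum = 13.51
Average = 13.51 / 6 = 2.25 mm
Minimum = 0.83 mm
Maximum = 2.95 mm
Range = 2.95 - 0.83 = 2.12 mm


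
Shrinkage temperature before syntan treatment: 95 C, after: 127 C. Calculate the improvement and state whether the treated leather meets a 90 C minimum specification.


Improvement = 32 C
Meets 90 C spec: Yes

Improvement = 127 - 95 = 32 C
Spec check: 127 C >= 90 C? Yes


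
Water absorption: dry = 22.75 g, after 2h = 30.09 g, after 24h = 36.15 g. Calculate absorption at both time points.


2h absorption = 32.3%
24h absorption = 58.9%


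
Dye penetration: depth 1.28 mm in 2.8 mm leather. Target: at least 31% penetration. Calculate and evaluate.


Penetration = 45.7%
Meets target: Yes

Penetration = 1.28 / 2.8 x 100 = 45.7%
Target: 31%
Meets target: Yes


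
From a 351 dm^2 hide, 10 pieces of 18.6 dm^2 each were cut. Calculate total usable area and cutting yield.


Total usable = 10 x 18.6 = 186.0 dm^2
Yield = 186.0 / 351 x 100 = 53.0%


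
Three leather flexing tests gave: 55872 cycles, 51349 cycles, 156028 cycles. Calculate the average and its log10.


Average = (55872 + 51349 + 156028) / 3 = 87750 cycles
log10(87750) = 4.94


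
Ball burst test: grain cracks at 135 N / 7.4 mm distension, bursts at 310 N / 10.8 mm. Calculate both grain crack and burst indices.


Crack index = 135 / 7.4 = 18.2 N/mm
Burst index = 310 / 10.8 = 28.7 N/mm


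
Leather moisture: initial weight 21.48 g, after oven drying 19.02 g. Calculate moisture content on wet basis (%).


11.5%

Moisture = 21.48 - 19.02 = 2.46 g
MC = 2.46 / 21.48 x 100 = 11.5%


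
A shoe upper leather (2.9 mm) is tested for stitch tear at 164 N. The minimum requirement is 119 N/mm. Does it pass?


STS = 56.6 N/mm
Passes: No


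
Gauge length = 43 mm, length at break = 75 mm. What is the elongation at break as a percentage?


74.4%

Extension = 75 - 43 = 32 mm
Elongation = 32 / 43 x 100 = 74.4%


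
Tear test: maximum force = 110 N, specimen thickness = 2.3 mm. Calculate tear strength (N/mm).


Tear strength = force / thickness
Tear = 110 / 2.3 = 47.8 N/mm


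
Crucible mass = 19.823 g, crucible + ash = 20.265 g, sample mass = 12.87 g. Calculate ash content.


Ash mass = 20.265 - 19.823 = 0.442 g
Ash% = 0.442 / 12.87 x 100 = 3.43%


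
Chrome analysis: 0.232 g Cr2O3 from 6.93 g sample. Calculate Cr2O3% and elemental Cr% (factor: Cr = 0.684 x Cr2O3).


Cr2O3 = 3.35%
Cr = 2.29%


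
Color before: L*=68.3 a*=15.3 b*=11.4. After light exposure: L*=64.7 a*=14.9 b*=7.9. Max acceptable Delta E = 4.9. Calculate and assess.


Delta E = 5.04
Passes: No

dL = -3.6, da = -0.4, db = -3.5
dE = sqrt((-3.6)^2 + (-0.4)^2 + (-3.5)^2) = 5.04
Max = 4.9
Passes: No


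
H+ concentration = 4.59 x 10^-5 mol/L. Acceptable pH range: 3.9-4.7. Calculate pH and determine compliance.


pH = -log10(4.59 x 10^-5) = 4.34
Range: 3.9 to 4.7
Compliant: Yes


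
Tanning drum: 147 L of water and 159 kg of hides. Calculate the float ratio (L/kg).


Float ratio = water / hide weight
Ratio = 147 / 159 = 0.9


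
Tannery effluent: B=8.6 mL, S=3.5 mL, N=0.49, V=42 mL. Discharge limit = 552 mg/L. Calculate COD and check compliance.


COD = (8.6 - 3.5) x 0.49 x 8000 / 42 = 476.0 mg/L
Limit: 552 mg/L
Compliant: Yes


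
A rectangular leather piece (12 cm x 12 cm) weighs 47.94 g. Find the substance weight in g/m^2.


3329.2 g/m^2


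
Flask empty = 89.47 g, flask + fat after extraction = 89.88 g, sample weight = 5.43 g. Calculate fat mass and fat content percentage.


Fat mass = 89.88 - 89.47 = 0.41 g
Fat% = 0.41 / 5.43 x 100 = 7.6%


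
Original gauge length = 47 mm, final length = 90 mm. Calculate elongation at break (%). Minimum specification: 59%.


Elongation = 91.5%
Meets spec: Yes


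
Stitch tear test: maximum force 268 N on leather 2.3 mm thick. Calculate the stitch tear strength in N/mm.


Stitch tear strength = force / thickness
STS = 268 / 2.3 = 116.5 N/mm


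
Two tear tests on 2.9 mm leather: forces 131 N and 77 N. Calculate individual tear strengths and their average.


Tear 1 = 131 / 2.9 = 45.2 N/mm
Tear 2 = 77 / 2.9 = 26.6 N/mm
Average = (45.2 + 26.6) / 2 = 35.9 N/mm


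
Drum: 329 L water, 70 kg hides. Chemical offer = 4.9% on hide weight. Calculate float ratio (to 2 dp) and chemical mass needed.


Float ratio = 4.70
Chemical needed = 3.43 kg

Float ratio = 329 / 70 = 4.70
Chemical = 70 x 4.9 / 100 = 3.43 kg


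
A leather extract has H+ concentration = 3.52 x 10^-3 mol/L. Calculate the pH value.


pH = -log10[H+]
pH = -log10(3.52 x 10^-3) = 2.45


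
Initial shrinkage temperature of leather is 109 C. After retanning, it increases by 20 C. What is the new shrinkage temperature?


New Ts = 109 + 20 = 129 C


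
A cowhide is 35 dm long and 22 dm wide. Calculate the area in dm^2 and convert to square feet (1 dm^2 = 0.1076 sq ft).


770 dm^2
82.85 sq ft


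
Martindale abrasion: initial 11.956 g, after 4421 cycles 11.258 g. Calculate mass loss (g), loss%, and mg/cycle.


Mass loss = 0.698 g
Loss = 5.84%
Rate = 0.158 mg/cycle


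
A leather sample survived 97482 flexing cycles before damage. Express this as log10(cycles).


4.99

log10(97482) = 4.99


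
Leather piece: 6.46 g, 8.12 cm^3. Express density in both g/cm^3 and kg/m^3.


Density = 6.46 / 8.12 = 0.796 g/cm^3
Convert: 0.796 x 1000 = 796 kg/m^3


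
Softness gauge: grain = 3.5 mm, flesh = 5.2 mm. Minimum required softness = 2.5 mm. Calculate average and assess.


Average = (3.5 + 5.2) / 2 = 4.35 mm
Minimum = 2.5 mm
Meets requirement: Yes


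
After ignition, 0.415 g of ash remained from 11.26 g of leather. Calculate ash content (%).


Ash% = 0.415 / 11.26 x 100
Ash% = 3.69%


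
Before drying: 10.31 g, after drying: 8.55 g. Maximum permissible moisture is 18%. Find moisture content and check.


Moisture content = 17.1%
Acceptable: Yes


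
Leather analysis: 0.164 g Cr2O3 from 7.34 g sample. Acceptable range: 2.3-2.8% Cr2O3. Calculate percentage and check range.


Cr2O3 = 2.23%
Within range: No

Cr2O3% = 0.164 / 7.34 x 100 = 2.23%
Acceptable range: 2.3 to 2.8%
Within range: No


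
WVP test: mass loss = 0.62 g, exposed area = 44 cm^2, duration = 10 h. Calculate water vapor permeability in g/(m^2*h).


14.09 g/(m^2*h)

WVP = mass_loss / (area x time) x 10000
WVP = 0.62 / (44 x 10) x 10000
WVP = 0.62 / 440 x 10000 = 14.09 g/(m^2*h)


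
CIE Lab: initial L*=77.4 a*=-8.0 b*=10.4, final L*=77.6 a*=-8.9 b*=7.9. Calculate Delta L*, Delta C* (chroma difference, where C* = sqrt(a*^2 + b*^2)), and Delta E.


Delta L* = 0.2
Delta C* = -1.22
Delta E = 2.66


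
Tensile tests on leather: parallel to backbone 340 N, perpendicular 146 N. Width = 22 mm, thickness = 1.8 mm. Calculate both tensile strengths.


Parallel = 8.59 N/mm^2
Perpendicular = 3.69 N/mm^2
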